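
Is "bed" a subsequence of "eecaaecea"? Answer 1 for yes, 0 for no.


Check if "bed" is a subsequence of "eecaaecea"
Greedy scan:
  Position 0 ('e'): no match needed
  Position 1 ('e'): no match needed
  Position 2 ('c'): no match needed
  Position 3 ('a'): no match needed
  Position 4 ('a'): no match needed
  Position 5 ('e'): no match needed
  Position 6 ('c'): no match needed
  Position 7 ('e'): no match needed
  Position 8 ('a'): no match needed
Only matched 0/3 characters => not a subsequence

0


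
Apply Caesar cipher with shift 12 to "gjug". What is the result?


Caesar cipher: shift "gjug" by 12
  'g' (pos 6) + 12 = pos 18 = 's'
  'j' (pos 9) + 12 = pos 21 = 'v'
  'u' (pos 20) + 12 = pos 6 = 'g'
  'g' (pos 6) + 12 = pos 18 = 's'
Result: svgs

svgs


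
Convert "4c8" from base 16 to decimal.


Input: "4c8" in base 16
Positional expansion:
  Digit '4' (value 4) x 16^2 = 1024
  Digit 'c' (value 12) x 16^1 = 192
  Digit '8' (value 8) x 16^0 = 8
Sum = 1224

1224


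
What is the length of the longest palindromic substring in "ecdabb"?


Input: "ecdabb"
Checking substrings for palindromes:
  [4:6] "bb" (len 2) => palindrome
Longest palindromic substring: "bb" with length 2

2


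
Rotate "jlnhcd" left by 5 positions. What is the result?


Input: "jlnhcd", rotate left by 5
First 5 characters: "jlnhc"
Remaining characters: "d"
Concatenate remaining + first: "d" + "jlnhc" = "djlnhc"

djlnhc


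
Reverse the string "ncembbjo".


Input: ncembbjo
Reading characters right to left:
  Position 7: 'o'
  Position 6: 'j'
  Position 5: 'b'
  Position 4: 'b'
  Position 3: 'm'
  Position 2: 'e'
  Position 1: 'c'
  Position 0: 'n'
Reversed: ojbbmecn

ojbbmecn


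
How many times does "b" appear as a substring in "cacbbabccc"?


Searching for "b" in "cacbbabccc"
Scanning each position:
  Position 0: "c" => no
  Position 1: "a" => no
  Position 2: "c" => no
  Position 3: "b" => MATCH
  Position 4: "b" => MATCH
  Position 5: "a" => no
  Position 6: "b" => MATCH
  Position 7: "c" => no
  Position 8: "c" => no
  Position 9: "c" => no
Total occurrences: 3

3


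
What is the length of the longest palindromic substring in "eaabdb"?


Input: "eaabdb"
Checking substrings for palindromes:
  [3:6] "bdb" (len 3) => palindrome
  [1:3] "aa" (len 2) => palindrome
Longest palindromic substring: "bdb" with length 3

3


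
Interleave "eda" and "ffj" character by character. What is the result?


Interleaving "eda" and "ffj":
  Position 0: 'e' from first, 'f' from second => "ef"
  Position 1: 'd' from first, 'f' from second => "df"
  Position 2: 'a' from first, 'j' from second => "aj"
Result: efdfaj

efdfaj


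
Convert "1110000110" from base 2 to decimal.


Input: "1110000110" in base 2
Positional expansion:
  Digit '1' (value 1) x 2^9 = 512
  Digit '1' (value 1) x 2^8 = 256
  Digit '1' (value 1) x 2^7 = 128
  Digit '0' (value 0) x 2^6 = 0
  Digit '0' (value 0) x 2^5 = 0
  Digit '0' (value 0) x 2^4 = 0
  Digit '0' (value 0) x 2^3 = 0
  Digit '1' (value 1) x 2^2 = 4
  Digit '1' (value 1) x 2^1 = 2
  Digit '0' (value 0) x 2^0 = 0
Sum = 902

902


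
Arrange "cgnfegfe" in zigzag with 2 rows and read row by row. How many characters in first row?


Zigzag "cgnfegfe" into 2 rows:
Placing characters:
  'c' => row 0
  'g' => row 1
  'n' => row 0
  'f' => row 1
  'e' => row 0
  'g' => row 1
  'f' => row 0
  'e' => row 1
Rows:
  Row 0: "cnef"
  Row 1: "gfge"
First row length: 4

4


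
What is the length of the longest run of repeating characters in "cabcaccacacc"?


Input: "cabcaccacacc"
Scanning for longest run:
  Position 1 ('a'): new char, reset run to 1
  Position 2 ('b'): new char, reset run to 1
  Position 3 ('c'): new char, reset run to 1
  Position 4 ('a'): new char, reset run to 1
  Position 5 ('c'): new char, reset run to 1
  Position 6 ('c'): continues run of 'c', length=2
  Position 7 ('a'): new char, reset run to 1
  Position 8 ('c'): new char, reset run to 1
  Position 9 ('a'): new char, reset run to 1
  Position 10 ('c'): new char, reset run to 1
  Position 11 ('c'): continues run of 'c', length=2
Longest run: 'c' with length 2

2


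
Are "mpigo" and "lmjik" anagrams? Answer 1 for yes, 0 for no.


Strings: "mpigo", "lmjik"
Sorted first:  gimop
Sorted second: ijklm
Differ at position 0: 'g' vs 'i' => not anagrams

0


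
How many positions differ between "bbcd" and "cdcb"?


Comparing "bbcd" and "cdcb" position by position:
  Position 0: 'b' vs 'c' => DIFFER
  Position 1: 'b' vs 'd' => DIFFER
  Position 2: 'c' vs 'c' => same
  Position 3: 'd' vs 'b' => DIFFER
Positions that differ: 3

3


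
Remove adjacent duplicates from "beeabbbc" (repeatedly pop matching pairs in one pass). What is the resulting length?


Input: beeabbbc
Stack-based adjacent duplicate removal:
  Read 'b': push. Stack: b
  Read 'e': push. Stack: be
  Read 'e': matches stack top 'e' => pop. Stack: b
  Read 'a': push. Stack: ba
  Read 'b': push. Stack: bab
  Read 'b': matches stack top 'b' => pop. Stack: ba
  Read 'b': push. Stack: bab
  Read 'c': push. Stack: babc
Final stack: "babc" (length 4)

4


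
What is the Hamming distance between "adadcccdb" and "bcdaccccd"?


Comparing "adadcccdb" and "bcdaccccd" position by position:
  Position 0: 'a' vs 'b' => differ
  Position 1: 'd' vs 'c' => differ
  Position 2: 'a' vs 'd' => differ
  Position 3: 'd' vs 'a' => differ
  Position 4: 'c' vs 'c' => same
  Position 5: 'c' vs 'c' => same
  Position 6: 'c' vs 'c' => same
  Position 7: 'd' vs 'c' => differ
  Position 8: 'b' vs 'd' => differ
Total differences (Hamming distance): 6

6


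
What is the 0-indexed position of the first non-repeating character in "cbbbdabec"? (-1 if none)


Input: cbbbdabec
Character frequencies:
  'a': 1
  'b': 4
  'c': 2
  'd': 1
  'e': 1
Scanning left to right for freq == 1:
  Position 0 ('c'): freq=2, skip
  Position 1 ('b'): freq=4, skip
  Position 2 ('b'): freq=4, skip
  Position 3 ('b'): freq=4, skip
  Position 4 ('d'): unique! => answer = 4

4


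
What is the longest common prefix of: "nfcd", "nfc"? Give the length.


Words: nfcd, nfc
  Position 0: all 'n' => match
  Position 1: all 'f' => match
  Position 2: all 'c' => match
LCP = "nfc" (length 3)

3


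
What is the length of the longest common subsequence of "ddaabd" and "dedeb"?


LCS of "ddaabd" and "dedeb"
DP table:
           d    e    d    e    b
      0    0    0    0    0    0
  d   0    1    1    1    1    1
  d   0    1    1    2    2    2
  a   0    1    1    2    2    2
  a   0    1    1    2    2    2
  b   0    1    1    2    2    3
  d   0    1    1    2    2    3
LCS length = dp[6][5] = 3

3


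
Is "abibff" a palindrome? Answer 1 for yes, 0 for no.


Input: abibff
Reversed: ffbiba
  Compare pos 0 ('a') with pos 5 ('f'): MISMATCH
  Compare pos 1 ('b') with pos 4 ('f'): MISMATCH
  Compare pos 2 ('i') with pos 3 ('b'): MISMATCH
Result: not a palindrome

0


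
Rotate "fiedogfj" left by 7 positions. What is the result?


Input: "fiedogfj", rotate left by 7
First 7 characters: "fiedogf"
Remaining characters: "j"
Concatenate remaining + first: "j" + "fiedogf" = "jfiedogf"

jfiedogf


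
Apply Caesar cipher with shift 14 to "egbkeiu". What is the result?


Caesar cipher: shift "egbkeiu" by 14
  'e' (pos 4) + 14 = pos 18 = 's'
  'g' (pos 6) + 14 = pos 20 = 'u'
  'b' (pos 1) + 14 = pos 15 = 'p'
  'k' (pos 10) + 14 = pos 24 = 'y'
  'e' (pos 4) + 14 = pos 18 = 's'
  'i' (pos 8) + 14 = pos 22 = 'w'
  'u' (pos 20) + 14 = pos 8 = 'i'
Result: supyswi

supyswi


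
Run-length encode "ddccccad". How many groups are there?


Input: ddccccad
Scanning for consecutive runs:
  Group 1: 'd' x 2 (positions 0-1)
  Group 2: 'c' x 4 (positions 2-5)
  Group 3: 'a' x 1 (positions 6-6)
  Group 4: 'd' x 1 (positions 7-7)
Total groups: 4

4


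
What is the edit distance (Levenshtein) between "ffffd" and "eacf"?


Computing edit distance: "ffffd" -> "eacf"
DP table:
           e    a    c    f
      0    1    2    3    4
  f   1    1    2    3    3
  f   2    2    2    3    3
  f   3    3    3    3    3
  f   4    4    4    4    3
  d   5    5    5    5    4
Edit distance = dp[5][4] = 4

4


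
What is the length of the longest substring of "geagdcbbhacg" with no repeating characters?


Input: "geagdcbbhacg"
Sliding window (track last position of each char):
  Position 0 ('g'): window [0,0] length 1 -- new best
  Position 1 ('e'): window [0,1] length 2 -- new best
  Position 2 ('a'): window [0,2] length 3 -- new best
  Position 3 ('g'): repeat (last at 0), move window start to 1
  Position 3 ('g'): window [1,3] length 3
  Position 4 ('d'): window [1,4] length 4 -- new best
  Position 5 ('c'): window [1,5] length 5 -- new best
  Position 6 ('b'): window [1,6] length 6 -- new best
  Position 7 ('b'): repeat (last at 6), move window start to 7
  Position 7 ('b'): window [7,7] length 1
  Position 8 ('h'): window [7,8] length 2
  Position 9 ('a'): window [7,9] length 3
  Position 10 ('c'): window [7,10] length 4
  Position 11 ('g'): window [7,11] length 5
Longest substring with no repeats: "eagdcb" with length 6

6


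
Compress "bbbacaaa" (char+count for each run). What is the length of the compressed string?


Input: bbbacaaa
Runs:
  'b' x 3 => "b3"
  'a' x 1 => "a1"
  'c' x 1 => "c1"
  'a' x 3 => "a3"
Compressed: "b3a1c1a3"
Compressed length: 8

8


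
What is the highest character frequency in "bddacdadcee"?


Input: bddacdadcee
Character counts:
  'a': 2
  'b': 1
  'c': 2
  'd': 4
  'e': 2
Maximum frequency: 4

4


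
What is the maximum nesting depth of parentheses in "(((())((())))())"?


Input: "(((())((())))())"
Tracking depth:
  Position 0 '(': depth becomes 1
  Position 1 '(': depth becomes 2
  Position 2 '(': depth becomes 3
  Position 3 '(': depth becomes 4
  Position 4 ')': depth becomes 3
  Position 5 ')': depth becomes 2
  Position 6 '(': depth becomes 3
  Position 7 '(': depth becomes 4
  Position 8 '(': depth becomes 5
  Position 9 ')': depth becomes 4
  Position 10 ')': depth becomes 3
  Position 11 ')': depth becomes 2
  Position 12 ')': depth becomes 1
  Position 13 '(': depth becomes 2
  Position 14 ')': depth becomes 1
  Position 15 ')': depth becomes 0
Maximum depth reached: 5

5


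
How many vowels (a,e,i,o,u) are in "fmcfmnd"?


Input: fmcfmnd
Checking each character:
  'f' at position 0: consonant
  'm' at position 1: consonant
  'c' at position 2: consonant
  'f' at position 3: consonant
  'm' at position 4: consonant
  'n' at position 5: consonant
  'd' at position 6: consonant
Total vowels: 0

0


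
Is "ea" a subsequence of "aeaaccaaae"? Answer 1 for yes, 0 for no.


Check if "ea" is a subsequence of "aeaaccaaae"
Greedy scan:
  Position 0 ('a'): no match needed
  Position 1 ('e'): matches sub[0] = 'e'
  Position 2 ('a'): matches sub[1] = 'a'
  Position 3 ('a'): no match needed
  Position 4 ('c'): no match needed
  Position 5 ('c'): no match needed
  Position 6 ('a'): no match needed
  Position 7 ('a'): no match needed
  Position 8 ('a'): no match needed
  Position 9 ('e'): no match needed
All 2 characters matched => is a subsequence

1


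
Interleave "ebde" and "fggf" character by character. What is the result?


Interleaving "ebde" and "fggf":
  Position 0: 'e' from first, 'f' from second => "ef"
  Position 1: 'b' from first, 'g' from second => "bg"
  Position 2: 'd' from first, 'g' from second => "dg"
  Position 3: 'e' from first, 'f' from second => "ef"
Result: efbgdgef

efbgdgef


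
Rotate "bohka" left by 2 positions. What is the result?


Input: "bohka", rotate left by 2
First 2 characters: "bo"
Remaining characters: "hka"
Concatenate remaining + first: "hka" + "bo" = "hkabo"

hkabo


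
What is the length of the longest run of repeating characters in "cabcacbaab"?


Input: "cabcacbaab"
Scanning for longest run:
  Position 1 ('a'): new char, reset run to 1
  Position 2 ('b'): new char, reset run to 1
  Position 3 ('c'): new char, reset run to 1
  Position 4 ('a'): new char, reset run to 1
  Position 5 ('c'): new char, reset run to 1
  Position 6 ('b'): new char, reset run to 1
  Position 7 ('a'): new char, reset run to 1
  Position 8 ('a'): continues run of 'a', length=2
  Position 9 ('b'): new char, reset run to 1
Longest run: 'a' with length 2

2


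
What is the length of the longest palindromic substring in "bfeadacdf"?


Input: "bfeadacdf"
Checking substrings for palindromes:
  [3:6] "ada" (len 3) => palindrome
Longest palindromic substring: "ada" with length 3

3


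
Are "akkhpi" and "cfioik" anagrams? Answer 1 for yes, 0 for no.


Strings: "akkhpi", "cfioik"
Sorted first:  ahikkp
Sorted second: cfiiko
Differ at position 0: 'a' vs 'c' => not anagrams

0


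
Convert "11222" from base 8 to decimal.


Input: "11222" in base 8
Positional expansion:
  Digit '1' (value 1) x 8^4 = 4096
  Digit '1' (value 1) x 8^3 = 512
  Digit '2' (value 2) x 8^2 = 128
  Digit '2' (value 2) x 8^1 = 16
  Digit '2' (value 2) x 8^0 = 2
Sum = 4754

4754


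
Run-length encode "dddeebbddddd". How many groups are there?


Input: dddeebbddddd
Scanning for consecutive runs:
  Group 1: 'd' x 3 (positions 0-2)
  Group 2: 'e' x 2 (positions 3-4)
  Group 3: 'b' x 2 (positions 5-6)
  Group 4: 'd' x 5 (positions 7-11)
Total groups: 4

4


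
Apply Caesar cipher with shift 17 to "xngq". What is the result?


Caesar cipher: shift "xngq" by 17
  'x' (pos 23) + 17 = pos 14 = 'o'
  'n' (pos 13) + 17 = pos 4 = 'e'
  'g' (pos 6) + 17 = pos 23 = 'x'
  'q' (pos 16) + 17 = pos 7 = 'h'
Result: oexh

oexh


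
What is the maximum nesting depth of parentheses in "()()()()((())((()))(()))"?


Input: "()()()()((())((()))(()))"
Tracking depth:
  Position 0 '(': depth becomes 1
  Position 1 ')': depth becomes 0
  Position 2 '(': depth becomes 1
  Position 3 ')': depth becomes 0
  Position 4 '(': depth becomes 1
  Position 5 ')': depth becomes 0
  Position 6 '(': depth becomes 1
  Position 7 ')': depth becomes 0
  Position 8 '(': depth becomes 1
  Position 9 '(': depth becomes 2
  Position 10 '(': depth becomes 3
  Position 11 ')': depth becomes 2
  Position 12 ')': depth becomes 1
  Position 13 '(': depth becomes 2
  Position 14 '(': depth becomes 3
  Position 15 '(': depth becomes 4
  Position 16 ')': depth becomes 3
  Position 17 ')': depth becomes 2
  Position 18 ')': depth becomes 1
  Position 19 '(': depth becomes 2
  Position 20 '(': depth becomes 3
  Position 21 ')': depth becomes 2
  Position 22 ')': depth becomes 1
  Position 23 ')': depth becomes 0
Maximum depth reached: 4

4


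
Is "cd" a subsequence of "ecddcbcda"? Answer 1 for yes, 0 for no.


Check if "cd" is a subsequence of "ecddcbcda"
Greedy scan:
  Position 0 ('e'): no match needed
  Position 1 ('c'): matches sub[0] = 'c'
  Position 2 ('d'): matches sub[1] = 'd'
  Position 3 ('d'): no match needed
  Position 4 ('c'): no match needed
  Position 5 ('b'): no match needed
  Position 6 ('c'): no match needed
  Position 7 ('d'): no match needed
  Position 8 ('a'): no match needed
All 2 characters matched => is a subsequence

1


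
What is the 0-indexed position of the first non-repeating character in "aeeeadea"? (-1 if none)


Input: aeeeadea
Character frequencies:
  'a': 3
  'd': 1
  'e': 4
Scanning left to right for freq == 1:
  Position 0 ('a'): freq=3, skip
  Position 1 ('e'): freq=4, skip
  Position 2 ('e'): freq=4, skip
  Position 3 ('e'): freq=4, skip
  Position 4 ('a'): freq=3, skip
  Position 5 ('d'): unique! => answer = 5

5


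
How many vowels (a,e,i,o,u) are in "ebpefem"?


Input: ebpefem
Checking each character:
  'e' at position 0: vowel (running total: 1)
  'b' at position 1: consonant
  'p' at position 2: consonant
  'e' at position 3: vowel (running total: 2)
  'f' at position 4: consonant
  'e' at position 5: vowel (running total: 3)
  'm' at position 6: consonant
Total vowels: 3

3


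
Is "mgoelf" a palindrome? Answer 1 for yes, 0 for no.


Input: mgoelf
Reversed: fleogm
  Compare pos 0 ('m') with pos 5 ('f'): MISMATCH
  Compare pos 1 ('g') with pos 4 ('l'): MISMATCH
  Compare pos 2 ('o') with pos 3 ('e'): MISMATCH
Result: not a palindrome

0


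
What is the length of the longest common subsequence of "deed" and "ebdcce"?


LCS of "deed" and "ebdcce"
DP table:
           e    b    d    c    c    e
      0    0    0    0    0    0    0
  d   0    0    0    1    1    1    1
  e   0    1    1    1    1    1    2
  e   0    1    1    1    1    1    2
  d   0    1    1    2    2    2    2
LCS length = dp[4][6] = 2

2


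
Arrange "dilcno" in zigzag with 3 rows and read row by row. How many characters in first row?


Zigzag "dilcno" into 3 rows:
Placing characters:
  'd' => row 0
  'i' => row 1
  'l' => row 2
  'c' => row 1
  'n' => row 0
  'o' => row 1
Rows:
  Row 0: "dn"
  Row 1: "ico"
  Row 2: "l"
First row length: 2

2


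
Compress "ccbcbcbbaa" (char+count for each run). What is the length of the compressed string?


Input: ccbcbcbbaa
Runs:
  'c' x 2 => "c2"
  'b' x 1 => "b1"
  'c' x 1 => "c1"
  'b' x 1 => "b1"
  'c' x 1 => "c1"
  'b' x 2 => "b2"
  'a' x 2 => "a2"
Compressed: "c2b1c1b1c1b2a2"
Compressed length: 14

14


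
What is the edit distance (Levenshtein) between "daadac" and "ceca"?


Computing edit distance: "daadac" -> "ceca"
DP table:
           c    e    c    a
      0    1    2    3    4
  d   1    1    2    3    4
  a   2    2    2    3    3
  a   3    3    3    3    3
  d   4    4    4    4    4
  a   5    5    5    5    4
  c   6    5    6    5    5
Edit distance = dp[6][4] = 5

5


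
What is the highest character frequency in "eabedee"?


Input: eabedee
Character counts:
  'a': 1
  'b': 1
  'd': 1
  'e': 4
Maximum frequency: 4

4


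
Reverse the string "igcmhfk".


Input: igcmhfk
Reading characters right to left:
  Position 6: 'k'
  Position 5: 'f'
  Position 4: 'h'
  Position 3: 'm'
  Position 2: 'c'
  Position 1: 'g'
  Position 0: 'i'
Reversed: kfhmcgi

kfhmcgi


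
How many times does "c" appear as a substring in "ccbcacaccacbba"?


Searching for "c" in "ccbcacaccacbba"
Scanning each position:
  Position 0: "c" => MATCH
  Position 1: "c" => MATCH
  Position 2: "b" => no
  Position 3: "c" => MATCH
  Position 4: "a" => no
  Position 5: "c" => MATCH
  Position 6: "a" => no
  Position 7: "c" => MATCH
  Position 8: "c" => MATCH
  Position 9: "a" => no
  Position 10: "c" => MATCH
  Position 11: "b" => no
  Position 12: "b" => no
  Position 13: "a" => no
Total occurrences: 7

7


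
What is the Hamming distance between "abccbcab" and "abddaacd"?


Comparing "abccbcab" and "abddaacd" position by position:
  Position 0: 'a' vs 'a' => same
  Position 1: 'b' vs 'b' => same
  Position 2: 'c' vs 'd' => differ
  Position 3: 'c' vs 'd' => differ
  Position 4: 'b' vs 'a' => differ
  Position 5: 'c' vs 'a' => differ
  Position 6: 'a' vs 'c' => differ
  Position 7: 'b' vs 'd' => differ
Total differences (Hamming distance): 6

6


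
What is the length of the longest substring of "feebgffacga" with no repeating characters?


Input: "feebgffacga"
Sliding window (track last position of each char):
  Position 0 ('f'): window [0,0] length 1 -- new best
  Position 1 ('e'): window [0,1] length 2 -- new best
  Position 2 ('e'): repeat (last at 1), move window start to 2
  Position 2 ('e'): window [2,2] length 1
  Position 3 ('b'): window [2,3] length 2
  Position 4 ('g'): window [2,4] length 3 -- new best
  Position 5 ('f'): window [2,5] length 4 -- new best
  Position 6 ('f'): repeat (last at 5), move window start to 6
  Position 6 ('f'): window [6,6] length 1
  Position 7 ('a'): window [6,7] length 2
  Position 8 ('c'): window [6,8] length 3
  Position 9 ('g'): window [6,9] length 4
  Position 10 ('a'): repeat (last at 7), move window start to 8
  Position 10 ('a'): window [8,10] length 3
Longest substring with no repeats: "ebgf" with length 4

4


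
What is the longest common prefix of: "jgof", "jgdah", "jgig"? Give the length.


Words: jgof, jgdah, jgig
  Position 0: all 'j' => match
  Position 1: all 'g' => match
  Position 2: ('o', 'd', 'i') => mismatch, stop
LCP = "jg" (length 2)

2


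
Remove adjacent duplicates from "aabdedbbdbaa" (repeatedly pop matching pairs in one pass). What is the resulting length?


Input: aabdedbbdbaa
Stack-based adjacent duplicate removal:
  Read 'a': push. Stack: a
  Read 'a': matches stack top 'a' => pop. Stack: (empty)
  Read 'b': push. Stack: b
  Read 'd': push. Stack: bd
  Read 'e': push. Stack: bde
  Read 'd': push. Stack: bded
  Read 'b': push. Stack: bdedb
  Read 'b': matches stack top 'b' => pop. Stack: bded
  Read 'd': matches stack top 'd' => pop. Stack: bde
  Read 'b': push. Stack: bdeb
  Read 'a': push. Stack: bdeba
  Read 'a': matches stack top 'a' => pop. Stack: bdeb
Final stack: "bdeb" (length 4)

4


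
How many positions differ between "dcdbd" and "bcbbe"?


Comparing "dcdbd" and "bcbbe" position by position:
  Position 0: 'd' vs 'b' => DIFFER
  Position 1: 'c' vs 'c' => same
  Position 2: 'd' vs 'b' => DIFFER
  Position 3: 'b' vs 'b' => same
  Position 4: 'd' vs 'e' => DIFFER
Positions that differ: 3

3


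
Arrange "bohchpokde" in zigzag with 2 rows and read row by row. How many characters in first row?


Zigzag "bohchpokde" into 2 rows:
Placing characters:
  'b' => row 0
  'o' => row 1
  'h' => row 0
  'c' => row 1
  'h' => row 0
  'p' => row 1
  'o' => row 0
  'k' => row 1
  'd' => row 0
  'e' => row 1
Rows:
  Row 0: "bhhod"
  Row 1: "ocpke"
First row length: 5

5


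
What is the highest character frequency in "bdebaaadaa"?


Input: bdebaaadaa
Character counts:
  'a': 5
  'b': 2
  'd': 2
  'e': 1
Maximum frequency: 5

5


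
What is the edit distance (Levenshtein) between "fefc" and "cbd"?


Computing edit distance: "fefc" -> "cbd"
DP table:
           c    b    d
      0    1    2    3
  f   1    1    2    3
  e   2    2    2    3
  f   3    3    3    3
  c   4    3    4    4
Edit distance = dp[4][3] = 4

4


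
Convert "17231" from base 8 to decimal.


Input: "17231" in base 8
Positional expansion:
  Digit '1' (value 1) x 8^4 = 4096
  Digit '7' (value 7) x 8^3 = 3584
  Digit '2' (value 2) x 8^2 = 128
  Digit '3' (value 3) x 8^1 = 24
  Digit '1' (value 1) x 8^0 = 1
Sum = 7833

7833


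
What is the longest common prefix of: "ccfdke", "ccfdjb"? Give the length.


Words: ccfdke, ccfdjb
  Position 0: all 'c' => match
  Position 1: all 'c' => match
  Position 2: all 'f' => match
  Position 3: all 'd' => match
  Position 4: ('k', 'j') => mismatch, stop
LCP = "ccfd" (length 4)

4


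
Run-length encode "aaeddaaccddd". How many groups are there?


Input: aaeddaaccddd
Scanning for consecutive runs:
  Group 1: 'a' x 2 (positions 0-1)
  Group 2: 'e' x 1 (positions 2-2)
  Group 3: 'd' x 2 (positions 3-4)
  Group 4: 'a' x 2 (positions 5-6)
  Group 5: 'c' x 2 (positions 7-8)
  Group 6: 'd' x 3 (positions 9-11)
Total groups: 6

6


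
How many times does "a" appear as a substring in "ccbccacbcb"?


Searching for "a" in "ccbccacbcb"
Scanning each position:
  Position 0: "c" => no
  Position 1: "c" => no
  Position 2: "b" => no
  Position 3: "c" => no
  Position 4: "c" => no
  Position 5: "a" => MATCH
  Position 6: "c" => no
  Position 7: "b" => no
  Position 8: "c" => no
  Position 9: "b" => no
Total occurrences: 1

1


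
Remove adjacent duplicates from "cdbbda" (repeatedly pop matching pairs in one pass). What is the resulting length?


Input: cdbbda
Stack-based adjacent duplicate removal:
  Read 'c': push. Stack: c
  Read 'd': push. Stack: cd
  Read 'b': push. Stack: cdb
  Read 'b': matches stack top 'b' => pop. Stack: cd
  Read 'd': matches stack top 'd' => pop. Stack: c
  Read 'a': push. Stack: ca
Final stack: "ca" (length 2)

2


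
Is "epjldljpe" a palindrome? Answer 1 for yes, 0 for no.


Input: epjldljpe
Reversed: epjldljpe
  Compare pos 0 ('e') with pos 8 ('e'): match
  Compare pos 1 ('p') with pos 7 ('p'): match
  Compare pos 2 ('j') with pos 6 ('j'): match
  Compare pos 3 ('l') with pos 5 ('l'): match
Result: palindrome

1


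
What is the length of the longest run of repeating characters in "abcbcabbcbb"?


Input: "abcbcabbcbb"
Scanning for longest run:
  Position 1 ('b'): new char, reset run to 1
  Position 2 ('c'): new char, reset run to 1
  Position 3 ('b'): new char, reset run to 1
  Position 4 ('c'): new char, reset run to 1
  Position 5 ('a'): new char, reset run to 1
  Position 6 ('b'): new char, reset run to 1
  Position 7 ('b'): continues run of 'b', length=2
  Position 8 ('c'): new char, reset run to 1
  Position 9 ('b'): new char, reset run to 1
  Position 10 ('b'): continues run of 'b', length=2
Longest run: 'b' with length 2

2


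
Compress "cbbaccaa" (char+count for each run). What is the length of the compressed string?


Input: cbbaccaa
Runs:
  'c' x 1 => "c1"
  'b' x 2 => "b2"
  'a' x 1 => "a1"
  'c' x 2 => "c2"
  'a' x 2 => "a2"
Compressed: "c1b2a1c2a2"
Compressed length: 10

10


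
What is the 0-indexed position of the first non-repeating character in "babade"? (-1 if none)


Input: babade
Character frequencies:
  'a': 2
  'b': 2
  'd': 1
  'e': 1
Scanning left to right for freq == 1:
  Position 0 ('b'): freq=2, skip
  Position 1 ('a'): freq=2, skip
  Position 2 ('b'): freq=2, skip
  Position 3 ('a'): freq=2, skip
  Position 4 ('d'): unique! => answer = 4

4


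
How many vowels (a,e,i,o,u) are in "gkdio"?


Input: gkdio
Checking each character:
  'g' at position 0: consonant
  'k' at position 1: consonant
  'd' at position 2: consonant
  'i' at position 3: vowel (running total: 1)
  'o' at position 4: vowel (running total: 2)
Total vowels: 2

2


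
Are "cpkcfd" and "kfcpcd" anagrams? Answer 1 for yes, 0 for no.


Strings: "cpkcfd", "kfcpcd"
Sorted first:  ccdfkp
Sorted second: ccdfkp
Sorted forms match => anagrams

1


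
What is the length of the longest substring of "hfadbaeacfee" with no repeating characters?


Input: "hfadbaeacfee"
Sliding window (track last position of each char):
  Position 0 ('h'): window [0,0] length 1 -- new best
  Position 1 ('f'): window [0,1] length 2 -- new best
  Position 2 ('a'): window [0,2] length 3 -- new best
  Position 3 ('d'): window [0,3] length 4 -- new best
  Position 4 ('b'): window [0,4] length 5 -- new best
  Position 5 ('a'): repeat (last at 2), move window start to 3
  Position 5 ('a'): window [3,5] length 3
  Position 6 ('e'): window [3,6] length 4
  Position 7 ('a'): repeat (last at 5), move window start to 6
  Position 7 ('a'): window [6,7] length 2
  Position 8 ('c'): window [6,8] length 3
  Position 9 ('f'): window [6,9] length 4
  Position 10 ('e'): repeat (last at 6), move window start to 7
  Position 10 ('e'): window [7,10] length 4
  Position 11 ('e'): repeat (last at 10), move window start to 11
  Position 11 ('e'): window [11,11] length 1
Longest substring with no repeats: "hfadb" with length 5

5


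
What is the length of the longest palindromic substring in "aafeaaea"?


Input: "aafeaaea"
Checking substrings for palindromes:
  [3:7] "eaae" (len 4) => palindrome
  [5:8] "aea" (len 3) => palindrome
  [0:2] "aa" (len 2) => palindrome
  [4:6] "aa" (len 2) => palindrome
Longest palindromic substring: "eaae" with length 4

4


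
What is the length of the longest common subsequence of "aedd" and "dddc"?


LCS of "aedd" and "dddc"
DP table:
           d    d    d    c
      0    0    0    0    0
  a   0    0    0    0    0
  e   0    0    0    0    0
  d   0    1    1    1    1
  d   0    1    2    2    2
LCS length = dp[4][4] = 2

2


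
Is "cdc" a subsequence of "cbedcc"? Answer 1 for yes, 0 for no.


Check if "cdc" is a subsequence of "cbedcc"
Greedy scan:
  Position 0 ('c'): matches sub[0] = 'c'
  Position 1 ('b'): no match needed
  Position 2 ('e'): no match needed
  Position 3 ('d'): matches sub[1] = 'd'
  Position 4 ('c'): matches sub[2] = 'c'
  Position 5 ('c'): no match needed
All 3 characters matched => is a subsequence

1


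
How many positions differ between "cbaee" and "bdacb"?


Comparing "cbaee" and "bdacb" position by position:
  Position 0: 'c' vs 'b' => DIFFER
  Position 1: 'b' vs 'd' => DIFFER
  Position 2: 'a' vs 'a' => same
  Position 3: 'e' vs 'c' => DIFFER
  Position 4: 'e' vs 'b' => DIFFER
Positions that differ: 4

4


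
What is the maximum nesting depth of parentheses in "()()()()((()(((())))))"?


Input: "()()()()((()(((())))))"
Tracking depth:
  Position 0 '(': depth becomes 1
  Position 1 ')': depth becomes 0
  Position 2 '(': depth becomes 1
  Position 3 ')': depth becomes 0
  Position 4 '(': depth becomes 1
  Position 5 ')': depth becomes 0
  Position 6 '(': depth becomes 1
  Position 7 ')': depth becomes 0
  Position 8 '(': depth becomes 1
  Position 9 '(': depth becomes 2
  Position 10 '(': depth becomes 3
  Position 11 ')': depth becomes 2
  Position 12 '(': depth becomes 3
  Position 13 '(': depth becomes 4
  Position 14 '(': depth becomes 5
  Position 15 '(': depth becomes 6
  Position 16 ')': depth becomes 5
  Position 17 ')': depth becomes 4
  Position 18 ')': depth becomes 3
  Position 19 ')': depth becomes 2
  Position 20 ')': depth becomes 1
  Position 21 ')': depth becomes 0
Maximum depth reached: 6

6


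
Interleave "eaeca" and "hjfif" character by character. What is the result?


Interleaving "eaeca" and "hjfif":
  Position 0: 'e' from first, 'h' from second => "eh"
  Position 1: 'a' from first, 'j' from second => "aj"
  Position 2: 'e' from first, 'f' from second => "ef"
  Position 3: 'c' from first, 'i' from second => "ci"
  Position 4: 'a' from first, 'f' from second => "af"
Result: ehajefciaf

ehajefciaf


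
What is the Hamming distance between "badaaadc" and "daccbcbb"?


Comparing "badaaadc" and "daccbcbb" position by position:
  Position 0: 'b' vs 'd' => differ
  Position 1: 'a' vs 'a' => same
  Position 2: 'd' vs 'c' => differ
  Position 3: 'a' vs 'c' => differ
  Position 4: 'a' vs 'b' => differ
  Position 5: 'a' vs 'c' => differ
  Position 6: 'd' vs 'b' => differ
  Position 7: 'c' vs 'b' => differ
Total differences (Hamming distance): 7

7


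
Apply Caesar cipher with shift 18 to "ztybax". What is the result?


Caesar cipher: shift "ztybax" by 18
  'z' (pos 25) + 18 = pos 17 = 'r'
  't' (pos 19) + 18 = pos 11 = 'l'
  'y' (pos 24) + 18 = pos 16 = 'q'
  'b' (pos 1) + 18 = pos 19 = 't'
  'a' (pos 0) + 18 = pos 18 = 's'
  'x' (pos 23) + 18 = pos 15 = 'p'
Result: rlqtsp

rlqtsp


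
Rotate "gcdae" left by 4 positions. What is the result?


Input: "gcdae", rotate left by 4
First 4 characters: "gcda"
Remaining characters: "e"
Concatenate remaining + first: "e" + "gcda" = "egcda"

egcda


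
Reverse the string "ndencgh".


Input: ndencgh
Reading characters right to left:
  Position 6: 'h'
  Position 5: 'g'
  Position 4: 'c'
  Position 3: 'n'
  Position 2: 'e'
  Position 1: 'd'
  Position 0: 'n'
Reversed: hgcnedn

hgcnedn


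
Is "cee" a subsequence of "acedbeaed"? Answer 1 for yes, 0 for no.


Check if "cee" is a subsequence of "acedbeaed"
Greedy scan:
  Position 0 ('a'): no match needed
  Position 1 ('c'): matches sub[0] = 'c'
  Position 2 ('e'): matches sub[1] = 'e'
  Position 3 ('d'): no match needed
  Position 4 ('b'): no match needed
  Position 5 ('e'): matches sub[2] = 'e'
  Position 6 ('a'): no match needed
  Position 7 ('e'): no match needed
  Position 8 ('d'): no match needed
All 3 characters matched => is a subsequence

1


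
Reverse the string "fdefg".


Input: fdefg
Reading characters right to left:
  Position 4: 'g'
  Position 3: 'f'
  Position 2: 'e'
  Position 1: 'd'
  Position 0: 'f'
Reversed: gfedf

gfedf


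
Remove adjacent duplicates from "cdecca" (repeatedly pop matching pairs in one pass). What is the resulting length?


Input: cdecca
Stack-based adjacent duplicate removal:
  Read 'c': push. Stack: c
  Read 'd': push. Stack: cd
  Read 'e': push. Stack: cde
  Read 'c': push. Stack: cdec
  Read 'c': matches stack top 'c' => pop. Stack: cde
  Read 'a': push. Stack: cdea
Final stack: "cdea" (length 4)

4


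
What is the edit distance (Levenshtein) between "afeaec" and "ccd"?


Computing edit distance: "afeaec" -> "ccd"
DP table:
           c    c    d
      0    1    2    3
  a   1    1    2    3
  f   2    2    2    3
  e   3    3    3    3
  a   4    4    4    4
  e   5    5    5    5
  c   6    5    5    6
Edit distance = dp[6][3] = 6

6


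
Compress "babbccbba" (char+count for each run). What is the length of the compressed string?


Input: babbccbba
Runs:
  'b' x 1 => "b1"
  'a' x 1 => "a1"
  'b' x 2 => "b2"
  'c' x 2 => "c2"
  'b' x 2 => "b2"
  'a' x 1 => "a1"
Compressed: "b1a1b2c2b2a1"
Compressed length: 12

12


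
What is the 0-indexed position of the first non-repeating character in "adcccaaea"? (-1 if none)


Input: adcccaaea
Character frequencies:
  'a': 4
  'c': 3
  'd': 1
  'e': 1
Scanning left to right for freq == 1:
  Position 0 ('a'): freq=4, skip
  Position 1 ('d'): unique! => answer = 1

1


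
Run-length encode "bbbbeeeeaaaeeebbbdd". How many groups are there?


Input: bbbbeeeeaaaeeebbbdd
Scanning for consecutive runs:
  Group 1: 'b' x 4 (positions 0-3)
  Group 2: 'e' x 4 (positions 4-7)
  Group 3: 'a' x 3 (positions 8-10)
  Group 4: 'e' x 3 (positions 11-13)
  Group 5: 'b' x 3 (positions 14-16)
  Group 6: 'd' x 2 (positions 17-18)
Total groups: 6

6


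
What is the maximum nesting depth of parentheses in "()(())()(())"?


Input: "()(())()(())"
Tracking depth:
  Position 0 '(': depth becomes 1
  Position 1 ')': depth becomes 0
  Position 2 '(': depth becomes 1
  Position 3 '(': depth becomes 2
  Position 4 ')': depth becomes 1
  Position 5 ')': depth becomes 0
  Position 6 '(': depth becomes 1
  Position 7 ')': depth becomes 0
  Position 8 '(': depth becomes 1
  Position 9 '(': depth becomes 2
  Position 10 ')': depth becomes 1
  Position 11 ')': depth becomes 0
Maximum depth reached: 2

2


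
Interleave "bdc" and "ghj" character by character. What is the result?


Interleaving "bdc" and "ghj":
  Position 0: 'b' from first, 'g' from second => "bg"
  Position 1: 'd' from first, 'h' from second => "dh"
  Position 2: 'c' from first, 'j' from second => "cj"
Result: bgdhcj

bgdhcj


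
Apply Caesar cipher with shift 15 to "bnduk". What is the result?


Caesar cipher: shift "bnduk" by 15
  'b' (pos 1) + 15 = pos 16 = 'q'
  'n' (pos 13) + 15 = pos 2 = 'c'
  'd' (pos 3) + 15 = pos 18 = 's'
  'u' (pos 20) + 15 = pos 9 = 'j'
  'k' (pos 10) + 15 = pos 25 = 'z'
Result: qcsjz

qcsjz


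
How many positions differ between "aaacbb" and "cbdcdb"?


Comparing "aaacbb" and "cbdcdb" position by position:
  Position 0: 'a' vs 'c' => DIFFER
  Position 1: 'a' vs 'b' => DIFFER
  Position 2: 'a' vs 'd' => DIFFER
  Position 3: 'c' vs 'c' => same
  Position 4: 'b' vs 'd' => DIFFER
  Position 5: 'b' vs 'b' => same
Positions that differ: 4

4


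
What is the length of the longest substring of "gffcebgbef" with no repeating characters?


Input: "gffcebgbef"
Sliding window (track last position of each char):
  Position 0 ('g'): window [0,0] length 1 -- new best
  Position 1 ('f'): window [0,1] length 2 -- new best
  Position 2 ('f'): repeat (last at 1), move window start to 2
  Position 2 ('f'): window [2,2] length 1
  Position 3 ('c'): window [2,3] length 2
  Position 4 ('e'): window [2,4] length 3 -- new best
  Position 5 ('b'): window [2,5] length 4 -- new best
  Position 6 ('g'): window [2,6] length 5 -- new best
  Position 7 ('b'): repeat (last at 5), move window start to 6
  Position 7 ('b'): window [6,7] length 2
  Position 8 ('e'): window [6,8] length 3
  Position 9 ('f'): window [6,9] length 4
Longest substring with no repeats: "fcebg" with length 5

5


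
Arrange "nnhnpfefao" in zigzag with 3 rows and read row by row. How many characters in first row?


Zigzag "nnhnpfefao" into 3 rows:
Placing characters:
  'n' => row 0
  'n' => row 1
  'h' => row 2
  'n' => row 1
  'p' => row 0
  'f' => row 1
  'e' => row 2
  'f' => row 1
  'a' => row 0
  'o' => row 1
Rows:
  Row 0: "npa"
  Row 1: "nnffo"
  Row 2: "he"
First row length: 3

3


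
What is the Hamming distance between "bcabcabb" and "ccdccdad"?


Comparing "bcabcabb" and "ccdccdad" position by position:
  Position 0: 'b' vs 'c' => differ
  Position 1: 'c' vs 'c' => same
  Position 2: 'a' vs 'd' => differ
  Position 3: 'b' vs 'c' => differ
  Position 4: 'c' vs 'c' => same
  Position 5: 'a' vs 'd' => differ
  Position 6: 'b' vs 'a' => differ
  Position 7: 'b' vs 'd' => differ
Total differences (Hamming distance): 6

6


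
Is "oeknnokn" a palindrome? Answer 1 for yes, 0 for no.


Input: oeknnokn
Reversed: nkonnkeo
  Compare pos 0 ('o') with pos 7 ('n'): MISMATCH
  Compare pos 1 ('e') with pos 6 ('k'): MISMATCH
  Compare pos 2 ('k') with pos 5 ('o'): MISMATCH
  Compare pos 3 ('n') with pos 4 ('n'): match
Result: not a palindrome

0


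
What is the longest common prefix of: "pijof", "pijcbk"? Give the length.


Words: pijof, pijcbk
  Position 0: all 'p' => match
  Position 1: all 'i' => match
  Position 2: all 'j' => match
  Position 3: ('o', 'c') => mismatch, stop
LCP = "pij" (length 3)

3


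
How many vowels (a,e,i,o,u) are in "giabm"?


Input: giabm
Checking each character:
  'g' at position 0: consonant
  'i' at position 1: vowel (running total: 1)
  'a' at position 2: vowel (running total: 2)
  'b' at position 3: consonant
  'm' at position 4: consonant
Total vowels: 2

2


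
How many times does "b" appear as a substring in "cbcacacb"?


Searching for "b" in "cbcacacb"
Scanning each position:
  Position 0: "c" => no
  Position 1: "b" => MATCH
  Position 2: "c" => no
  Position 3: "a" => no
  Position 4: "c" => no
  Position 5: "a" => no
  Position 6: "c" => no
  Position 7: "b" => MATCH
Total occurrences: 2

2


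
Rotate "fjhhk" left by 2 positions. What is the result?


Input: "fjhhk", rotate left by 2
First 2 characters: "fj"
Remaining characters: "hhk"
Concatenate remaining + first: "hhk" + "fj" = "hhkfj"

hhkfj


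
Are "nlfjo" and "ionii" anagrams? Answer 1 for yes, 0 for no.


Strings: "nlfjo", "ionii"
Sorted first:  fjlno
Sorted second: iiino
Differ at position 0: 'f' vs 'i' => not anagrams

0


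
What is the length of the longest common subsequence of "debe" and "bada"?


LCS of "debe" and "bada"
DP table:
           b    a    d    a
      0    0    0    0    0
  d   0    0    0    1    1
  e   0    0    0    1    1
  b   0    1    1    1    1
  e   0    1    1    1    1
LCS length = dp[4][4] = 1

1


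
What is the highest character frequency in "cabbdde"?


Input: cabbdde
Character counts:
  'a': 1
  'b': 2
  'c': 1
  'd': 2
  'e': 1
Maximum frequency: 2

2


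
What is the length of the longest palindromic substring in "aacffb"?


Input: "aacffb"
Checking substrings for palindromes:
  [0:2] "aa" (len 2) => palindrome
  [3:5] "ff" (len 2) => palindrome
Longest palindromic substring: "aa" with length 2

2


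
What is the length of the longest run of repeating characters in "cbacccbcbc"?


Input: "cbacccbcbc"
Scanning for longest run:
  Position 1 ('b'): new char, reset run to 1
  Position 2 ('a'): new char, reset run to 1
  Position 3 ('c'): new char, reset run to 1
  Position 4 ('c'): continues run of 'c', length=2
  Position 5 ('c'): continues run of 'c', length=3
  Position 6 ('b'): new char, reset run to 1
  Position 7 ('c'): new char, reset run to 1
  Position 8 ('b'): new char, reset run to 1
  Position 9 ('c'): new char, reset run to 1
Longest run: 'c' with length 3

3


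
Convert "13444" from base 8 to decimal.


Input: "13444" in base 8
Positional expansion:
  Digit '1' (value 1) x 8^4 = 4096
  Digit '3' (value 3) x 8^3 = 1536
  Digit '4' (value 4) x 8^2 = 256
  Digit '4' (value 4) x 8^1 = 32
  Digit '4' (value 4) x 8^0 = 4
Sum = 5924

5924


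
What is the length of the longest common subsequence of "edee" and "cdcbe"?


LCS of "edee" and "cdcbe"
DP table:
           c    d    c    b    e
      0    0    0    0    0    0
  e   0    0    0    0    0    1
  d   0    0    1    1    1    1
  e   0    0    1    1    1    2
  e   0    0    1    1    1    2
LCS length = dp[4][5] = 2

2
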